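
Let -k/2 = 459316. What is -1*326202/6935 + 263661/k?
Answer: -4129973763/87270040 ≈ -47.324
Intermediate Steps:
k = -918632 (k = -2*459316 = -918632)
-1*326202/6935 + 263661/k = -1*326202/6935 + 263661/(-918632) = -326202*1/6935 + 263661*(-1/918632) = -326202/6935 - 263661/918632 = -4129973763/87270040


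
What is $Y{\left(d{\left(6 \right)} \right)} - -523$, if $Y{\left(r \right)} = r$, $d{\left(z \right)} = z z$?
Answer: $559$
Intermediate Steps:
$d{\left(z \right)} = z^{2}$
$Y{\left(d{\left(6 \right)} \right)} - -523 = 6^{2} - -523 = 36 + 523 = 559$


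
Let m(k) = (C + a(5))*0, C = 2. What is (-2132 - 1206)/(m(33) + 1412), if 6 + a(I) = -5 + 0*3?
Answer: -1669/706 ≈ -2.3640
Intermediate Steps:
a(I) = -11 (a(I) = -6 + (-5 + 0*3) = -6 + (-5 + 0) = -6 - 5 = -11)
m(k) = 0 (m(k) = (2 - 11)*0 = -9*0 = 0)
(-2132 - 1206)/(m(33) + 1412) = (-2132 - 1206)/(0 + 1412) = -3338/1412 = -3338*1/1412 = -1669/706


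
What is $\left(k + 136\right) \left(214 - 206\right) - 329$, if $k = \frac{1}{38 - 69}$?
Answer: $\frac{23521}{31} \approx 758.74$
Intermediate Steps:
$k = - \frac{1}{31}$ ($k = \frac{1}{-31} = - \frac{1}{31} \approx -0.032258$)
$\left(k + 136\right) \left(214 - 206\right) - 329 = \left(- \frac{1}{31} + 136\right) \left(214 - 206\right) - 329 = \frac{4215}{31} \cdot 8 - 329 = \frac{33720}{31} - 329 = \frac{23521}{31}$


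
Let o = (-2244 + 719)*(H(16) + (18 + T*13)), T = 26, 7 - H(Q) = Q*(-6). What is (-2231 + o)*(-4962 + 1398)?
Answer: 2502662184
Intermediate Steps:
H(Q) = 7 + 6*Q (H(Q) = 7 - Q*(-6) = 7 - (-6)*Q = 7 + 6*Q)
o = -699975 (o = (-2244 + 719)*((7 + 6*16) + (18 + 26*13)) = -1525*((7 + 96) + (18 + 338)) = -1525*(103 + 356) = -1525*459 = -699975)
(-2231 + o)*(-4962 + 1398) = (-2231 - 699975)*(-4962 + 1398) = -702206*(-3564) = 2502662184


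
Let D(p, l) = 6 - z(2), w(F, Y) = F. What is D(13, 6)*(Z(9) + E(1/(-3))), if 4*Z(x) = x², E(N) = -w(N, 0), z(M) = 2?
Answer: 247/3 ≈ 82.333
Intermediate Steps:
D(p, l) = 4 (D(p, l) = 6 - 1*2 = 6 - 2 = 4)
E(N) = -N
Z(x) = x²/4
D(13, 6)*(Z(9) + E(1/(-3))) = 4*((¼)*9² - 1/(-3)) = 4*((¼)*81 - 1*(-⅓)) = 4*(81/4 + ⅓) = 4*(247/12) = 247/3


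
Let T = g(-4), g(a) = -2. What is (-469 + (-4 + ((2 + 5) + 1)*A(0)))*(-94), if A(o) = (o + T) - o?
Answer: 45966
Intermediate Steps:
T = -2
A(o) = -2 (A(o) = (o - 2) - o = (-2 + o) - o = -2)
(-469 + (-4 + ((2 + 5) + 1)*A(0)))*(-94) = (-469 + (-4 + ((2 + 5) + 1)*(-2)))*(-94) = (-469 + (-4 + (7 + 1)*(-2)))*(-94) = (-469 + (-4 + 8*(-2)))*(-94) = (-469 + (-4 - 16))*(-94) = (-469 - 20)*(-94) = -489*(-94) = 45966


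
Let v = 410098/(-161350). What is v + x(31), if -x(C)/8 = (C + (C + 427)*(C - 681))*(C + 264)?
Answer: 56674093711951/80675 ≈ 7.0250e+8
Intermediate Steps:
v = -205049/80675 (v = 410098*(-1/161350) = -205049/80675 ≈ -2.5417)
x(C) = -8*(264 + C)*(C + (-681 + C)*(427 + C)) (x(C) = -8*(C + (C + 427)*(C - 681))*(C + 264) = -8*(C + (427 + C)*(-681 + C))*(264 + C) = -8*(C + (-681 + C)*(427 + C))*(264 + C) = -8*(264 + C)*(C + (-681 + C)*(427 + C)))
v + x(31) = -205049/80675 + (614142144 - 88*31**2 - 8*31**3 + 2860632*31) = -205049/80675 + (614142144 - 88*961 - 8*29791 + 88679592) = -205049/80675 + (614142144 - 84568 - 238328 + 88679592) = -205049/80675 + 702498840 = 56674093711951/80675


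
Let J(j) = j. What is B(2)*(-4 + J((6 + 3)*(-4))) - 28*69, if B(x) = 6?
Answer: -2172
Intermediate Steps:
B(2)*(-4 + J((6 + 3)*(-4))) - 28*69 = 6*(-4 + (6 + 3)*(-4)) - 28*69 = 6*(-4 + 9*(-4)) - 1932 = 6*(-4 - 36) - 1932 = 6*(-40) - 1932 = -240 - 1932 = -2172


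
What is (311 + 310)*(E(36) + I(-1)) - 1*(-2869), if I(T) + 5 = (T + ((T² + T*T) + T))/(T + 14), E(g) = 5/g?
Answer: -599/4 ≈ -149.75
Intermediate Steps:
I(T) = -5 + (2*T + 2*T²)/(14 + T) (I(T) = -5 + (T + ((T² + T*T) + T))/(T + 14) = -5 + (T + ((T² + T²) + T))/(14 + T) = -5 + (T + (2*T² + T))/(14 + T) = -5 + (T + (T + 2*T²))/(14 + T) = -5 + (2*T + 2*T²)/(14 + T))
(311 + 310)*(E(36) + I(-1)) - 1*(-2869) = (311 + 310)*(5/36 + (-70 - 3*(-1) + 2*(-1)²)/(14 - 1)) - 1*(-2869) = 621*(5*(1/36) + (-70 + 3 + 2*1)/13) + 2869 = 621*(5/36 + (-70 + 3 + 2)/13) + 2869 = 621*(5/36 + (1/13)*(-65)) + 2869 = 621*(5/36 - 5) + 2869 = 621*(-175/36) + 2869 = -12075/4 + 2869 = -599/4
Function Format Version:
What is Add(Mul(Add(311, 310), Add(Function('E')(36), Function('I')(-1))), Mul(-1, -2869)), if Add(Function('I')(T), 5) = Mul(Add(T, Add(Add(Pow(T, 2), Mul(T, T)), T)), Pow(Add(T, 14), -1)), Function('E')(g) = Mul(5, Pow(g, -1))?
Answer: Rational(-599, 4) ≈ -149.75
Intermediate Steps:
Function('I')(T) = Add(-5, Mul(Pow(Add(14, T), -1), Add(Mul(2, T), Mul(2, Pow(T, 2))))) (Function('I')(T) = Add(-5, Mul(Add(T, Add(Add(Pow(T, 2), Mul(T, T)), T)), Pow(Add(T, 14), -1))) = Add(-5, Mul(Add(T, Add(Add(Pow(T, 2), Pow(T, 2)), T)), Pow(Add(14, T), -1))) = Add(-5, Mul(Add(T, Add(Mul(2, Pow(T, 2)), T)), Pow(Add(14, T), -1))) = Add(-5, Mul(Add(T, Add(T, Mul(2, Pow(T, 2)))), Pow(Add(14, T), -1))) = Add(-5, Mul(Add(Mul(2, T), Mul(2, Pow(T, 2))), Pow(Add(14, T), -1))) = Add(-5, Mul(Pow(Add(14, T), -1), Add(Mul(2, T), Mul(2, Pow(T, 2))))))
Add(Mul(Add(311, 310), Add(Function('E')(36), Function('I')(-1))), Mul(-1, -2869)) = Add(Mul(Add(311, 310), Add(Mul(5, Pow(36, -1)), Mul(Pow(Add(14, -1), -1), Add(-70, Mul(-3, -1), Mul(2, Pow(-1, 2)))))), Mul(-1, -2869)) = Add(Mul(621, Add(Mul(5, Rational(1, 36)), Mul(Pow(13, -1), Add(-70, 3, Mul(2, 1))))), 2869) = Add(Mul(621, Add(Rational(5, 36), Mul(Rational(1, 13), Add(-70, 3, 2)))), 2869) = Add(Mul(621, Add(Rational(5, 36), Mul(Rational(1, 13), -65))), 2869) = Add(Mul(621, Add(Rational(5, 36), -5)), 2869) = Add(Mul(621, Rational(-175, 36)), 2869) = Add(Rational(-12075, 4), 2869) = Rational(-599, 4)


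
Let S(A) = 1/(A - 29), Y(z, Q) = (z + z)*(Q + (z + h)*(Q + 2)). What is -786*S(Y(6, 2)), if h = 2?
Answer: -786/379 ≈ -2.0739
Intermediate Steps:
Y(z, Q) = 2*z*(Q + (2 + Q)*(2 + z)) (Y(z, Q) = (z + z)*(Q + (z + 2)*(Q + 2)) = (2*z)*(Q + (2 + z)*(2 + Q)) = (2*z)*(Q + (2 + Q)*(2 + z)) = 2*z*(Q + (2 + Q)*(2 + z)))
S(A) = 1/(-29 + A)
-786*S(Y(6, 2)) = -786/(-29 + 2*6*(4 + 2*6 + 3*2 + 2*6)) = -786/(-29 + 2*6*(4 + 12 + 6 + 12)) = -786/(-29 + 2*6*34) = -786/(-29 + 408) = -786/379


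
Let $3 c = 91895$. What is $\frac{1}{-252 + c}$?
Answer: $\frac{3}{91139} \approx 3.2917 \cdot 10^{-5}$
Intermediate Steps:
$c = \frac{91895}{3}$ ($c = \frac{1}{3} \cdot 91895 = \frac{91895}{3} \approx 30632.0$)
$\frac{1}{-252 + c} = \frac{1}{-252 + \frac{91895}{3}} = \frac{1}{\frac{91139}{3}} = \frac{3}{91139}$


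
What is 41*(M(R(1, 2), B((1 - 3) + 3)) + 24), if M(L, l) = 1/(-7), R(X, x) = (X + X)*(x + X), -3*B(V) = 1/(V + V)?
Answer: 6847/7 ≈ 978.14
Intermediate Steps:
B(V) = -1/(6*V) (B(V) = -1/(3*(V + V)) = -1/(2*V)/3 = -1/(6*V))
R(X, x) = 2*X*(X + x) (R(X, x) = (2*X)*(X + x) = 2*X*(X + x))
M(L, l) = -1/7
41*(M(R(1, 2), B((1 - 3) + 3)) + 24) = 41*(-1/7 + 24) = 41*(167/7) = 6847/7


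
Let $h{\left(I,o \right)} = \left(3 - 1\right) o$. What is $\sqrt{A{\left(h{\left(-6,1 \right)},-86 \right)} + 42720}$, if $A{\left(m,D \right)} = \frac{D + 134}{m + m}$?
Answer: $6 \sqrt{1187} \approx 206.72$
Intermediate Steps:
$h{\left(I,o \right)} = 2 o$
$A{\left(m,D \right)} = \frac{134 + D}{2 m}$
$\sqrt{A{\left(h{\left(-6,1 \right)},-86 \right)} + 42720} = \sqrt{\frac{134 - 86}{2 \cdot 2 \cdot 1} + 42720} = \sqrt{\frac{1}{2} \cdot \frac{1}{2} \cdot 48 + 42720} = \sqrt{12 + 42720} = \sqrt{42732} = 6 \sqrt{1187}$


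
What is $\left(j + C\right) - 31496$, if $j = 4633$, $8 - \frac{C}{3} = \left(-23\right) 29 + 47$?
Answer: $-24979$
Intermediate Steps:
$C = 1884$ ($C = 24 - 3 \left(\left(-23\right) 29 + 47\right) = 24 - 3 \left(-667 + 47\right) = 24 - -1860 = 24 + 1860 = 1884$)
$\left(j + C\right) - 31496 = \left(4633 + 1884\right) - 31496 = 6517 - 31496 = -24979$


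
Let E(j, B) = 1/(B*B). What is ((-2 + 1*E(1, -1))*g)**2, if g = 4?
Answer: 16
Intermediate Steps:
E(j, B) = B**(-2) (E(j, B) = 1/(B**2) = B**(-2))
((-2 + 1*E(1, -1))*g)**2 = ((-2 + 1/(-1)**2)*4)**2 = ((-2 + 1*1)*4)**2 = ((-2 + 1)*4)**2 = (-1*4)**2 = (-4)**2 = 16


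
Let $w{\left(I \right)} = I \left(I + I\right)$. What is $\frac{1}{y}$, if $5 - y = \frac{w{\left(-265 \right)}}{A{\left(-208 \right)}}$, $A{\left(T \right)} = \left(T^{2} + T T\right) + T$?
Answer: $\frac{8632}{29115} \approx 0.29648$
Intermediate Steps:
$w{\left(I \right)} = 2 I^{2}$ ($w{\left(I \right)} = I 2 I = 2 I^{2}$)
$A{\left(T \right)} = T + 2 T^{2}$ ($A{\left(T \right)} = \left(T^{2} + T^{2}\right) + T = 2 T^{2} + T = T + 2 T^{2}$)
$y = \frac{29115}{8632}$ ($y = 5 - \frac{2 \left(-265\right)^{2}}{\left(-208\right) \left(1 + 2 \left(-208\right)\right)} = 5 - \frac{2 \cdot 70225}{\left(-208\right) \left(1 - 416\right)} = 5 - \frac{140450}{\left(-208\right) \left(-415\right)} = 5 - \frac{140450}{86320} = 5 - 140450 \cdot \frac{1}{86320} = 5 - \frac{14045}{8632} = \frac{29115}{8632} \approx 3.3729$)
$\frac{1}{y} = \frac{1}{\frac{29115}{8632}} = \frac{8632}{29115}$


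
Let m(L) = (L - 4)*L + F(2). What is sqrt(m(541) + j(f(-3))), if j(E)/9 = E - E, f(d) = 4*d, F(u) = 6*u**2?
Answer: sqrt(290541) ≈ 539.02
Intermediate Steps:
j(E) = 0 (j(E) = 9*(E - E) = 9*0 = 0)
m(L) = 24 + L*(-4 + L) (m(L) = (L - 4)*L + 6*2**2 = (-4 + L)*L + 6*4 = L*(-4 + L) + 24 = 24 + L*(-4 + L))
sqrt(m(541) + j(f(-3))) = sqrt((24 + 541**2 - 4*541) + 0) = sqrt((24 + 292681 - 2164) + 0) = sqrt(290541 + 0) = sqrt(290541)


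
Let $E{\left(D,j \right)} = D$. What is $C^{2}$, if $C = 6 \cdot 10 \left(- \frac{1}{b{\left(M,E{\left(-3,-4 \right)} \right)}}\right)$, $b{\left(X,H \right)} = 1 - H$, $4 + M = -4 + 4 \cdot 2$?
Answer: $225$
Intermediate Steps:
$M = 0$ ($M = -4 + \left(-4 + 4 \cdot 2\right) = -4 + \left(-4 + 8\right) = -4 + 4 = 0$)
$C = -15$ ($C = 6 \cdot 10 \left(- \frac{1}{1 - -3}\right) = 60 \left(- \frac{1}{1 + 3}\right) = 60 \left(- \frac{1}{4}\right) = -15$)
$C^{2} = \left(-15\right)^{2} = 225$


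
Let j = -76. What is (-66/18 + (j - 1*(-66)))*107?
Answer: -4387/3 ≈ -1462.3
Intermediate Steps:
(-66/18 + (j - 1*(-66)))*107 = (-66/18 + (-76 - 1*(-66)))*107 = (-66*1/18 + (-76 + 66))*107 = (-11/3 - 10)*107 = -41/3*107 = -4387/3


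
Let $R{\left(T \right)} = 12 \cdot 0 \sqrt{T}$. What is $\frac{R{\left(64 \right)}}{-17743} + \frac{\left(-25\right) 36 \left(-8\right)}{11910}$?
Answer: $\frac{240}{397} \approx 0.60453$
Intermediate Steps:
$R{\left(T \right)} = 0$ ($R{\left(T \right)} = 0 \sqrt{T} = 0$)
$\frac{R{\left(64 \right)}}{-17743} + \frac{\left(-25\right) 36 \left(-8\right)}{11910} = \frac{0}{-17743} + \frac{\left(-25\right) 36 \left(-8\right)}{11910} = 0 \left(- \frac{1}{17743}\right) + \left(-900\right) \left(-8\right) \frac{1}{11910} = 0 + 7200 \cdot \frac{1}{11910} = 0 + \frac{240}{397} = \frac{240}{397}$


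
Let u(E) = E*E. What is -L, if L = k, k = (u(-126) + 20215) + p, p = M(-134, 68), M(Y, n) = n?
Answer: -36159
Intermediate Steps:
p = 68
u(E) = E²
k = 36159 (k = ((-126)² + 20215) + 68 = (15876 + 20215) + 68 = 36091 + 68 = 36159)
L = 36159
-L = -1*36159 = -36159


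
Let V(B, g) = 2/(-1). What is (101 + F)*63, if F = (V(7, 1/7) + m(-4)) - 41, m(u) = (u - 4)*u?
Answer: 5670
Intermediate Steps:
m(u) = u*(-4 + u) (m(u) = (-4 + u)*u = u*(-4 + u))
V(B, g) = -2 (V(B, g) = 2*(-1) = -2)
F = -11 (F = (-2 - 4*(-4 - 4)) - 41 = (-2 - 4*(-8)) - 41 = (-2 + 32) - 41 = 30 - 41 = -11)
(101 + F)*63 = (101 - 11)*63 = 90*63 = 5670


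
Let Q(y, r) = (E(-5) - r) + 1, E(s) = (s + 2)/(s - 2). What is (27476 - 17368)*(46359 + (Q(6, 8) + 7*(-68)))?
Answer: 463718940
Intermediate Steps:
E(s) = (2 + s)/(-2 + s)
Q(y, r) = 10/7 - r (Q(y, r) = ((2 - 5)/(-2 - 5) - r) + 1 = (-3/(-7) - r) + 1 = (-⅐*(-3) - r) + 1 = (3/7 - r) + 1 = 10/7 - r)
(27476 - 17368)*(46359 + (Q(6, 8) + 7*(-68))) = (27476 - 17368)*(46359 + ((10/7 - 1*8) + 7*(-68))) = 10108*(46359 + ((10/7 - 8) - 476)) = 10108*(46359 + (-46/7 - 476)) = 10108*(46359 - 3378/7) = 10108*(321135/7) = 463718940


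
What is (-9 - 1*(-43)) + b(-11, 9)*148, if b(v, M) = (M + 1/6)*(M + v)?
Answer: -8038/3 ≈ -2679.3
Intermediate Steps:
b(v, M) = (⅙ + M)*(M + v) (b(v, M) = (M + ⅙)*(M + v) = (⅙ + M)*(M + v))
(-9 - 1*(-43)) + b(-11, 9)*148 = (-9 - 1*(-43)) + (9² + (⅙)*9 + (⅙)*(-11) + 9*(-11))*148 = (-9 + 43) + (81 + 3/2 - 11/6 - 99)*148 = 34 - 55/3*148 = 34 - 8140/3 = -8038/3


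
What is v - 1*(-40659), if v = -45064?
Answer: -4405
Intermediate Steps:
v - 1*(-40659) = -45064 - 1*(-40659) = -45064 + 40659 = -4405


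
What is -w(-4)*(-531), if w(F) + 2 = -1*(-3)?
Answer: 531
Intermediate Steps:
w(F) = 1 (w(F) = -2 - 1*(-3) = -2 + 3 = 1)
-w(-4)*(-531) = -(-531) = -1*(-531) = 531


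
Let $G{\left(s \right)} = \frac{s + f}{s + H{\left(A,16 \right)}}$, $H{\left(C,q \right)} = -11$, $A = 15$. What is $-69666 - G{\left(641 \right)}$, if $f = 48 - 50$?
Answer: $- \frac{4876691}{70} \approx -69667.0$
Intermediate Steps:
$f = -2$
$G{\left(s \right)} = \frac{-2 + s}{-11 + s}$ ($G{\left(s \right)} = \frac{s - 2}{s - 11} = \frac{-2 + s}{-11 + s}$)
$-69666 - G{\left(641 \right)} = -69666 - \frac{-2 + 641}{-11 + 641} = -69666 - \frac{1}{630} \cdot 639 = -69666 - \frac{71}{70} = - \frac{4876691}{70}$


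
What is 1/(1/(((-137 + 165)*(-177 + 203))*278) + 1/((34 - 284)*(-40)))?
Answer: 63245000/6637 ≈ 9529.2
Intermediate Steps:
1/(1/(((-137 + 165)*(-177 + 203))*278) + 1/((34 - 284)*(-40))) = 1/((1/278)/(28*26) - 1/40/(-250)) = 1/((1/278)/728 - 1/250*(-1/40)) = 1/((1/728)*(1/278) + 1/10000) = 1/(1/202384 + 1/10000) = 1/(6637/63245000) = 63245000/6637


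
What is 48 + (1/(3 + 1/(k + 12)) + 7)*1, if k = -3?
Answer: 1549/28 ≈ 55.321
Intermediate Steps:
48 + (1/(3 + 1/(k + 12)) + 7)*1 = 48 + (1/(3 + 1/(-3 + 12)) + 7)*1 = 48 + (1/(3 + 1/9) + 7)*1 = 48 + (1/(28/9) + 7)*1 = 48 + (9/28 + 7)*1 = 48 + (205/28)*1 = 48 + 205/28 = 1549/28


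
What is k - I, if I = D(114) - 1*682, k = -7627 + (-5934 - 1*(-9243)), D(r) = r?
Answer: -3750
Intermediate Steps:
k = -4318 (k = -7627 + (-5934 + 9243) = -7627 + 3309 = -4318)
I = -568 (I = 114 - 1*682 = 114 - 682 = -568)
k - I = -4318 - 1*(-568) = -4318 + 568 = -3750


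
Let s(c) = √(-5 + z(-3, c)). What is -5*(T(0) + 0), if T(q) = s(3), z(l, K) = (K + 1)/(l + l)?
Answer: -5*I*√51/3 ≈ -11.902*I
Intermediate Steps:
z(l, K) = (1 + K)/(2*l) (z(l, K) = (1 + K)/((2*l)) = (1 + K)*(1/(2*l)) = (1 + K)/(2*l))
s(c) = √(-31/6 - c/6) (s(c) = √(-5 + (½)*(1 + c)/(-3)) = √(-5 + (½)*(-⅓)*(1 + c)) = √(-5 + (-⅙ - c/6)) = √(-31/6 - c/6))
T(q) = I*√51/3 (T(q) = √(-186 - 6*3)/6 = √(-186 - 18)/6 = √(-204)/6 = (2*I*√51)/6 = I*√51/3)
-5*(T(0) + 0) = -5*(I*√51/3 + 0) = -5*I*√51/3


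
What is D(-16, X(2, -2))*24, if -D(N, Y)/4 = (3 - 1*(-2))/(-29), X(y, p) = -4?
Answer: 480/29 ≈ 16.552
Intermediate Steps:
D(N, Y) = 20/29 (D(N, Y) = -4*(3 - 1*(-2))/(-29) = -4*(3 + 2)*(-1)/29 = -20*(-1)/29 = -4*(-5/29) = 20/29)
D(-16, X(2, -2))*24 = (20/29)*24 = 480/29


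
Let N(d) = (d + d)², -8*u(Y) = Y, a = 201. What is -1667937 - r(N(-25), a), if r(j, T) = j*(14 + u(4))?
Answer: -1701687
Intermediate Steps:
u(Y) = -Y/8
N(d) = 4*d² (N(d) = (2*d)² = 4*d²)
r(j, T) = 27*j/2 (r(j, T) = j*(14 - ⅛*4) = j*(14 - ½) = j*(27/2) = 27*j/2)
-1667937 - r(N(-25), a) = -1667937 - 27*4*(-25)²/2 = -1667937 - 27*4*625/2 = -1667937 - 27*2500/2 = -1667937 - 1*33750 = -1667937 - 33750 = -1701687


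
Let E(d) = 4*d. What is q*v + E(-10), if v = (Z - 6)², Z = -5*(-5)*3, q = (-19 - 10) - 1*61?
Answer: -428530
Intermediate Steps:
q = -90 (q = -29 - 61 = -90)
Z = 75 (Z = 25*3 = 75)
v = 4761 (v = (75 - 6)² = 69² = 4761)
q*v + E(-10) = -90*4761 + 4*(-10) = -428490 - 40 = -428530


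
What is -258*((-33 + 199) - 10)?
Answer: -40248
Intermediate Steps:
-258*((-33 + 199) - 10) = -258*(166 - 10) = -258*156 = -40248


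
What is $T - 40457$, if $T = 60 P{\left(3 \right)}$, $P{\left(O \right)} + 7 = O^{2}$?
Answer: $-40337$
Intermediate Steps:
$P{\left(O \right)} = -7 + O^{2}$
$T = 120$ ($T = 60 \left(-7 + 3^{2}\right) = 60 \left(-7 + 9\right) = 60 \cdot 2 = 120$)
$T - 40457 = 120 - 40457 = -40337$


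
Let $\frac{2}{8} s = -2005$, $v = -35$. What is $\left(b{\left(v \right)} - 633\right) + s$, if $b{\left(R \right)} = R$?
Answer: $-8688$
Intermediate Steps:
$s = -8020$ ($s = 4 \left(-2005\right) = -8020$)
$\left(b{\left(v \right)} - 633\right) + s = \left(-35 - 633\right) - 8020 = -668 - 8020 = -8688$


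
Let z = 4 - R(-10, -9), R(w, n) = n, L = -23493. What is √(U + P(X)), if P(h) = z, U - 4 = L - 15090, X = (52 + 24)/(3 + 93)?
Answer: I*√38566 ≈ 196.38*I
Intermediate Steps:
X = 19/24 (X = 76/96 = 76*(1/96) = 19/24 ≈ 0.79167)
z = 13 (z = 4 - 1*(-9) = 4 + 9 = 13)
U = -38579 (U = 4 + (-23493 - 15090) = 4 - 38583 = -38579)
P(h) = 13
√(U + P(X)) = √(-38579 + 13) = √(-38566) = I*√38566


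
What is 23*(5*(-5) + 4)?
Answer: -483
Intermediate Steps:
23*(5*(-5) + 4) = 23*(-25 + 4) = 23*(-21) = -483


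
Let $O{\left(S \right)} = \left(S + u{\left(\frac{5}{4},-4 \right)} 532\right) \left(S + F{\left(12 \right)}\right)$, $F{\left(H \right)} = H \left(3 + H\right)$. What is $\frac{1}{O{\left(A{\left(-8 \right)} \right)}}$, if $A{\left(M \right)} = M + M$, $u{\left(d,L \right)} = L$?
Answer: $- \frac{1}{351616} \approx -2.844 \cdot 10^{-6}$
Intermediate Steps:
$A{\left(M \right)} = 2 M$
$O{\left(S \right)} = \left(-2128 + S\right) \left(180 + S\right)$ ($O{\left(S \right)} = \left(S - 2128\right) \left(S + 12 \left(3 + 12\right)\right) = \left(S - 2128\right) \left(S + 12 \cdot 15\right) = \left(-2128 + S\right) \left(S + 180\right) = \left(-2128 + S\right) \left(180 + S\right)$)
$\frac{1}{O{\left(A{\left(-8 \right)} \right)}} = \frac{1}{-383040 + \left(2 \left(-8\right)\right)^{2} - 1948 \cdot 2 \left(-8\right)} = \frac{1}{-383040 + \left(-16\right)^{2} - -31168} = \frac{1}{-383040 + 256 + 31168} = \frac{1}{-351616} = - \frac{1}{351616}$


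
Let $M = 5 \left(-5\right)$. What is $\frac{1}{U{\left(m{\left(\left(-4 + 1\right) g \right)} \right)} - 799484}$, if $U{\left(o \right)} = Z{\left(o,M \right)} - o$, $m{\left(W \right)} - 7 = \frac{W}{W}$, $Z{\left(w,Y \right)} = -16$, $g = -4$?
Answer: $- \frac{1}{799508} \approx -1.2508 \cdot 10^{-6}$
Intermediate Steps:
$M = -25$
$m{\left(W \right)} = 8$ ($m{\left(W \right)} = 7 + \frac{W}{W} = 7 + 1 = 8$)
$U{\left(o \right)} = -16 - o$
$\frac{1}{U{\left(m{\left(\left(-4 + 1\right) g \right)} \right)} - 799484} = \frac{1}{\left(-16 - 8\right) - 799484} = \frac{1}{-24 - 799484} = \frac{1}{-799508} = - \frac{1}{799508}$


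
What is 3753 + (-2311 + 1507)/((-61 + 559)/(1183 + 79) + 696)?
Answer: 549551567/146475 ≈ 3751.8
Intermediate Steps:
3753 + (-2311 + 1507)/((-61 + 559)/(1183 + 79) + 696) = 3753 - 804/(498/1262 + 696) = 3753 - 804/(498*(1/1262) + 696) = 3753 - 804/(249/631 + 696) = 3753 - 804/439425/631 = 3753 - 804*631/439425 = 3753 - 169108/146475 = 549551567/146475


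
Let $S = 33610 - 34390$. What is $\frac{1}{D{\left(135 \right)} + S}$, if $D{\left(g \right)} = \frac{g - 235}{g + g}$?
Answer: $- \frac{27}{21070} \approx -0.0012814$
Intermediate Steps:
$S = -780$
$D{\left(g \right)} = \frac{-235 + g}{2 g}$
$\frac{1}{D{\left(135 \right)} + S} = \frac{1}{\frac{-235 + 135}{2 \cdot 135} - 780} = \frac{1}{\frac{1}{2} \cdot \frac{1}{135} \left(-100\right) - 780} = \frac{1}{- \frac{10}{27} - 780} = \frac{1}{- \frac{21070}{27}} = - \frac{27}{21070}$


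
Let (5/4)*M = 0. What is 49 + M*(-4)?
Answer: 49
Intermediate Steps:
M = 0 (M = (⅘)*0 = 0)
49 + M*(-4) = 49 + 0*(-4) = 49 + 0 = 49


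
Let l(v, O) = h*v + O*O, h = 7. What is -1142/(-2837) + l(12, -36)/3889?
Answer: 8356298/11033093 ≈ 0.75739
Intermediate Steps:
l(v, O) = O² + 7*v (l(v, O) = 7*v + O*O = 7*v + O² = O² + 7*v)
-1142/(-2837) + l(12, -36)/3889 = -1142/(-2837) + ((-36)² + 7*12)/3889 = -1142*(-1/2837) + (1296 + 84)*(1/3889) = 1142/2837 + 1380*(1/3889) = 1142/2837 + 1380/3889 = 8356298/11033093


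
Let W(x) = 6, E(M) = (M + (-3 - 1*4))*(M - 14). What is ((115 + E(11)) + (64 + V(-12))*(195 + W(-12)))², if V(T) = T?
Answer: 111408025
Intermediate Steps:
E(M) = (-14 + M)*(-7 + M) (E(M) = (M + (-3 - 4))*(-14 + M) = (M - 7)*(-14 + M) = (-7 + M)*(-14 + M) = (-14 + M)*(-7 + M))
((115 + E(11)) + (64 + V(-12))*(195 + W(-12)))² = ((115 + (98 + 11² - 21*11)) + (64 - 12)*(195 + 6))² = ((115 + (98 + 121 - 231)) + 52*201)² = ((115 - 12) + 10452)² = (103 + 10452)² = 10555² = 111408025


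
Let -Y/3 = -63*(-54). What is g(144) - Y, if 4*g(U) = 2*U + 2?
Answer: 20557/2 ≈ 10279.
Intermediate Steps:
g(U) = ½ + U/2 (g(U) = (2*U + 2)/4 = (2 + 2*U)/4 = ½ + U/2)
Y = -10206 (Y = -(-189)*(-54) = -3*3402 = -10206)
g(144) - Y = (½ + (½)*144) - 1*(-10206) = (½ + 72) + 10206 = 145/2 + 10206 = 20557/2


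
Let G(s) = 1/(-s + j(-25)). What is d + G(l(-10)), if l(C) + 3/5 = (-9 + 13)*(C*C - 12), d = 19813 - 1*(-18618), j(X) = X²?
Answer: 52573613/1368 ≈ 38431.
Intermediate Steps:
d = 38431 (d = 19813 + 18618 = 38431)
l(C) = -243/5 + 4*C² (l(C) = -⅗ + (-9 + 13)*(C*C - 12) = -⅗ + 4*(C² - 12) = -⅗ + 4*(-12 + C²) = -⅗ + (-48 + 4*C²) = -243/5 + 4*C²)
G(s) = 1/(625 - s) (G(s) = 1/(-s + (-25)²) = 1/(-s + 625) = 1/(625 - s))
d + G(l(-10)) = 38431 - 1/(-625 + (-243/5 + 4*(-10)²)) = 38431 - 1/(-625 + (-243/5 + 4*100)) = 38431 - 1/(-625 + (-243/5 + 400)) = 38431 - 1/(-625 + 1757/5) = 38431 - 1/(-1368/5) = 38431 - 1*(-5/1368) = 38431 + 5/1368 = 52573613/1368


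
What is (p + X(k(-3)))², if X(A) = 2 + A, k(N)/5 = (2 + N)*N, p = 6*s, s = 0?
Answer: 289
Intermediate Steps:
p = 0 (p = 6*0 = 0)
k(N) = 5*N*(2 + N) (k(N) = 5*((2 + N)*N) = 5*(N*(2 + N)) = 5*N*(2 + N))
(p + X(k(-3)))² = (0 + (2 + 5*(-3)*(2 - 3)))² = (0 + (2 + 5*(-3)*(-1)))² = (0 + (2 + 15))² = (0 + 17)² = 17² = 289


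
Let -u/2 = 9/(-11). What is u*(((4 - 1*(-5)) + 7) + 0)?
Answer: 288/11 ≈ 26.182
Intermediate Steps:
u = 18/11 (u = -18/(-11) = -18*(-1)/11 = -2*(-9/11) = 18/11 ≈ 1.6364)
u*(((4 - 1*(-5)) + 7) + 0) = 18*(((4 - 1*(-5)) + 7) + 0)/11 = 18*(((4 + 5) + 7) + 0)/11 = 18*((9 + 7) + 0)/11 = 18*(16 + 0)/11 = (18/11)*16 = 288/11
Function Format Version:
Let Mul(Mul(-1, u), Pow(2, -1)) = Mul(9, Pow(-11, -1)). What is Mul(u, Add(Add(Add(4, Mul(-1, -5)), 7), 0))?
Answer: Rational(288, 11) ≈ 26.182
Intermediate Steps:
u = Rational(18, 11) (u = Mul(-2, Mul(9, Pow(-11, -1))) = Mul(-2, Mul(9, Rational(-1, 11))) = Mul(-2, Rational(-9, 11)) = Rational(18, 11) ≈ 1.6364)
Mul(u, Add(Add(Add(4, Mul(-1, -5)), 7), 0)) = Mul(Rational(18, 11), Add(Add(Add(4, Mul(-1, -5)), 7), 0)) = Mul(Rational(18, 11), Add(Add(Add(4, 5), 7), 0)) = Mul(Rational(18, 11), Add(Add(9, 7), 0)) = Mul(Rational(18, 11), Add(16, 0)) = Mul(Rational(18, 11), 16) = Rational(288, 11)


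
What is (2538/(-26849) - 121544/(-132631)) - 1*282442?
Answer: -1005775780336420/3561009719 ≈ -2.8244e+5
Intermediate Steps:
(2538/(-26849) - 121544/(-132631)) - 1*282442 = (2538*(-1/26849) - 121544*(-1/132631)) - 282442 = (-2538/26849 + 121544/132631) - 282442 = 2926717378/3561009719 - 282442 = -1005775780336420/3561009719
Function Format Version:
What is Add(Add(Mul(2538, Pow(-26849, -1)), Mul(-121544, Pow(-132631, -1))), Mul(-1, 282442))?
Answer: Rational(-1005775780336420, 3561009719) ≈ -2.8244e+5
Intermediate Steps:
Add(Add(Mul(2538, Pow(-26849, -1)), Mul(-121544, Pow(-132631, -1))), Mul(-1, 282442)) = Add(Add(Mul(2538, Rational(-1, 26849)), Mul(-121544, Rational(-1, 132631))), -282442) = Add(Add(Rational(-2538, 26849), Rational(121544, 132631)), -282442) = Add(Rational(2926717378, 3561009719), -282442) = Rational(-1005775780336420, 3561009719)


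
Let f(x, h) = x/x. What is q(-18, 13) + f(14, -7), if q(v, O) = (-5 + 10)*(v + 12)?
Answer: -29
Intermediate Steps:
q(v, O) = 60 + 5*v (q(v, O) = 5*(12 + v) = 60 + 5*v)
f(x, h) = 1
q(-18, 13) + f(14, -7) = (60 + 5*(-18)) + 1 = (60 - 90) + 1 = -30 + 1 = -29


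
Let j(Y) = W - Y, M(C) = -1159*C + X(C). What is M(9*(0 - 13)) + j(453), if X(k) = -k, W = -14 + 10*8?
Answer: 135333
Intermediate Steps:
W = 66 (W = -14 + 80 = 66)
M(C) = -1160*C (M(C) = -1159*C - C = -1160*C)
j(Y) = 66 - Y
M(9*(0 - 13)) + j(453) = -10440*(0 - 13) + (66 - 1*453) = -10440*(-13) + (66 - 453) = -1160*(-117) - 387 = 135720 - 387 = 135333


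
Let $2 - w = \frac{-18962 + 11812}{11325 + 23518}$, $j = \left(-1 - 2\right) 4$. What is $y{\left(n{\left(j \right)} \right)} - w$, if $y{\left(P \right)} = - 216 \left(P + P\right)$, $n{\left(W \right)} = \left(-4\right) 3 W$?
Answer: $- \frac{2167590180}{34843} \approx -62210.0$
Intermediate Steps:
$j = -12$ ($j = \left(-3\right) 4 = -12$)
$n{\left(W \right)} = - 12 W$
$w = \frac{76836}{34843}$ ($w = 2 - \frac{-18962 + 11812}{11325 + 23518} = 2 - - \frac{7150}{34843} = 2 + \frac{7150}{34843} = \frac{76836}{34843} \approx 2.2052$)
$y{\left(P \right)} = - 432 P$ ($y{\left(P \right)} = - 216 \cdot 2 P = - 432 P$)
$y{\left(n{\left(j \right)} \right)} - w = - 432 \left(\left(-12\right) \left(-12\right)\right) - \frac{76836}{34843} = \left(-432\right) 144 - \frac{76836}{34843} = -62208 - \frac{76836}{34843} = - \frac{2167590180}{34843}$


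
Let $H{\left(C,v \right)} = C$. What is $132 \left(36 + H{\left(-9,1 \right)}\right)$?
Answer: $3564$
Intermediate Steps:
$132 \left(36 + H{\left(-9,1 \right)}\right) = 132 \left(36 - 9\right) = 132 \cdot 27 = 3564$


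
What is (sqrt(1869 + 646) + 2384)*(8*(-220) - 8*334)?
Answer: -10565888 - 4432*sqrt(2515) ≈ -1.0788e+7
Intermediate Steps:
(sqrt(1869 + 646) + 2384)*(8*(-220) - 8*334) = (sqrt(2515) + 2384)*(-1760 - 2672) = (2384 + sqrt(2515))*(-4432) = -10565888 - 4432*sqrt(2515)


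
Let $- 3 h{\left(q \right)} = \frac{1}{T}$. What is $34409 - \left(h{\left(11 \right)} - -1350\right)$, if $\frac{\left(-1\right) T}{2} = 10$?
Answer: $\frac{1983539}{60} \approx 33059.0$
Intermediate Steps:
$T = -20$ ($T = \left(-2\right) 10 = -20$)
$h{\left(q \right)} = \frac{1}{60}$ ($h{\left(q \right)} = - \frac{1}{3 \left(-20\right)} = \left(- \frac{1}{3}\right) \left(- \frac{1}{20}\right) = \frac{1}{60}$)
$34409 - \left(h{\left(11 \right)} - -1350\right) = 34409 - \left(\frac{1}{60} - -1350\right) = 34409 - \left(\frac{1}{60} + 1350\right) = 34409 - \frac{81001}{60} = \frac{1983539}{60}$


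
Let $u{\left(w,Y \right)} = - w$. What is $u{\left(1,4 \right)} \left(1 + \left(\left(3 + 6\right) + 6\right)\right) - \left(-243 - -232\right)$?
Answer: $-5$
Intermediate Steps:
$u{\left(1,4 \right)} \left(1 + \left(\left(3 + 6\right) + 6\right)\right) - \left(-243 - -232\right) = \left(-1\right) 1 \left(1 + \left(\left(3 + 6\right) + 6\right)\right) - \left(-243 - -232\right) = - (1 + \left(9 + 6\right)) - \left(-243 + 232\right) = - (1 + 15) - -11 = \left(-1\right) 16 + 11 = -16 + 11 = -5$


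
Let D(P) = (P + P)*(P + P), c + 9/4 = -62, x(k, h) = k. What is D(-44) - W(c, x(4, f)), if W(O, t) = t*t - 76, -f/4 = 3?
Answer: 7804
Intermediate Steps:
f = -12 (f = -4*3 = -12)
c = -257/4 (c = -9/4 - 62 = -257/4 ≈ -64.250)
W(O, t) = -76 + t**2 (W(O, t) = t**2 - 76 = -76 + t**2)
D(P) = 4*P**2 (D(P) = (2*P)*(2*P) = 4*P**2)
D(-44) - W(c, x(4, f)) = 4*(-44)**2 - (-76 + 4**2) = 4*1936 - (-76 + 16) = 7744 - 1*(-60) = 7744 + 60 = 7804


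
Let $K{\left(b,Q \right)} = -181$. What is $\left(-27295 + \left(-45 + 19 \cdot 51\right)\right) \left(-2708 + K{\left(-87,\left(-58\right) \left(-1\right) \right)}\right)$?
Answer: $76185819$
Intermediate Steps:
$\left(-27295 + \left(-45 + 19 \cdot 51\right)\right) \left(-2708 + K{\left(-87,\left(-58\right) \left(-1\right) \right)}\right) = \left(-27295 + \left(-45 + 19 \cdot 51\right)\right) \left(-2708 - 181\right) = \left(-27295 + \left(-45 + 969\right)\right) \left(-2889\right) = \left(-27295 + 924\right) \left(-2889\right) = \left(-26371\right) \left(-2889\right) = 76185819$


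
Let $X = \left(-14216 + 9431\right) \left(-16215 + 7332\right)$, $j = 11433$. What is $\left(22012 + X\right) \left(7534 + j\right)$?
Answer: $806612776489$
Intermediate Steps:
$X = 42505155$ ($X = \left(-4785\right) \left(-8883\right) = 42505155$)
$\left(22012 + X\right) \left(7534 + j\right) = \left(22012 + 42505155\right) \left(7534 + 11433\right) = 42527167 \cdot 18967 = 806612776489$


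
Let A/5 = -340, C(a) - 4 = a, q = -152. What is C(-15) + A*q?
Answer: 258389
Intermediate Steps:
C(a) = 4 + a
A = -1700 (A = 5*(-340) = -1700)
C(-15) + A*q = (4 - 15) - 1700*(-152) = -11 + 258400 = 258389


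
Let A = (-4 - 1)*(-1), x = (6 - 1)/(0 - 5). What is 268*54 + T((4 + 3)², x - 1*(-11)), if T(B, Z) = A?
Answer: 14477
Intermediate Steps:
x = -1 (x = 5/(-5) = 5*(-⅕) = -1)
A = 5 (A = -5*(-1) = 5)
T(B, Z) = 5
268*54 + T((4 + 3)², x - 1*(-11)) = 268*54 + 5 = 14472 + 5 = 14477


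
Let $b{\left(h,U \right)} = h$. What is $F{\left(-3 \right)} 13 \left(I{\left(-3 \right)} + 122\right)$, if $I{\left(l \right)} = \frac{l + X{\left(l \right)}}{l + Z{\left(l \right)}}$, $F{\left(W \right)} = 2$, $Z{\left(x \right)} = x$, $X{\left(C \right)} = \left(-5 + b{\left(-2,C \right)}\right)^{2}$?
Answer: $\frac{8918}{3} \approx 2972.7$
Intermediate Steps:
$X{\left(C \right)} = 49$ ($X{\left(C \right)} = \left(-5 - 2\right)^{2} = \left(-7\right)^{2} = 49$)
$I{\left(l \right)} = \frac{49 + l}{2 l}$ ($I{\left(l \right)} = \frac{l + 49}{l + l} = \frac{49 + l}{2 l}$)
$F{\left(-3 \right)} 13 \left(I{\left(-3 \right)} + 122\right) = 2 \cdot 13 \left(\frac{49 - 3}{2 \left(-3\right)} + 122\right) = 26 \left(\frac{1}{2} \left(- \frac{1}{3}\right) 46 + 122\right) = 26 \left(- \frac{23}{3} + 122\right) = 26 \cdot \frac{343}{3} = \frac{8918}{3}$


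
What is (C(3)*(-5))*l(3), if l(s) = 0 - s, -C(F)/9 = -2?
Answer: 270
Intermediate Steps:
C(F) = 18 (C(F) = -9*(-2) = 18)
l(s) = -s
(C(3)*(-5))*l(3) = (18*(-5))*(-1*3) = -90*(-3) = 270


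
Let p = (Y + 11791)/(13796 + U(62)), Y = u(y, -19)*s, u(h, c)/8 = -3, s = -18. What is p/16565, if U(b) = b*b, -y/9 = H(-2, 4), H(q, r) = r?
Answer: 12223/292206600 ≈ 4.1830e-5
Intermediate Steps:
y = -36 (y = -9*4 = -36)
u(h, c) = -24 (u(h, c) = 8*(-3) = -24)
U(b) = b²
Y = 432 (Y = -24*(-18) = 432)
p = 12223/17640 (p = (432 + 11791)/(13796 + 62²) = 12223/(13796 + 3844) = 12223/17640 ≈ 0.69291)
p/16565 = (12223/17640)/16565 = (12223/17640)*(1/16565) = 12223/292206600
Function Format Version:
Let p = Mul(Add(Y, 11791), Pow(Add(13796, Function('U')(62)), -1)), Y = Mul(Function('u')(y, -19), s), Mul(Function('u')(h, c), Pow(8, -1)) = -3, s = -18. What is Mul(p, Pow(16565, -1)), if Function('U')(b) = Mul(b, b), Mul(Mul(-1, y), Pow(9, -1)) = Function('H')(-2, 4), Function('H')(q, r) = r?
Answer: Rational(12223, 292206600) ≈ 4.1830e-5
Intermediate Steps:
y = -36 (y = Mul(-9, 4) = -36)
Function('u')(h, c) = -24 (Function('u')(h, c) = Mul(8, -3) = -24)
Function('U')(b) = Pow(b, 2)
Y = 432 (Y = Mul(-24, -18) = 432)
p = Rational(12223, 17640) (p = Mul(Add(432, 11791), Pow(Add(13796, Pow(62, 2)), -1)) = Mul(12223, Pow(Add(13796, 3844), -1)) = Mul(12223, Pow(17640, -1)) = Mul(12223, Rational(1, 17640)) = Rational(12223, 17640) ≈ 0.69291)
Mul(p, Pow(16565, -1)) = Mul(Rational(12223, 17640), Pow(16565, -1)) = Mul(Rational(12223, 17640), Rational(1, 16565)) = Rational(12223, 292206600)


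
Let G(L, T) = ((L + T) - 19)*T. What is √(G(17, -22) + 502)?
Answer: √1030 ≈ 32.094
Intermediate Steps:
G(L, T) = T*(-19 + L + T) (G(L, T) = (-19 + L + T)*T = T*(-19 + L + T))
√(G(17, -22) + 502) = √(-22*(-19 + 17 - 22) + 502) = √(-22*(-24) + 502) = √(528 + 502) = √1030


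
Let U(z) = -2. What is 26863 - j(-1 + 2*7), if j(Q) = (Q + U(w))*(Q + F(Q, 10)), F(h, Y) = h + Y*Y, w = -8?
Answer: 25477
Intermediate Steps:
F(h, Y) = h + Y**2
j(Q) = (-2 + Q)*(100 + 2*Q) (j(Q) = (Q - 2)*(Q + (Q + 10**2)) = (-2 + Q)*(Q + (Q + 100)) = (-2 + Q)*(Q + (100 + Q)) = (-2 + Q)*(100 + 2*Q))
26863 - j(-1 + 2*7) = 26863 - (-200 + 2*(-1 + 2*7)**2 + 96*(-1 + 2*7)) = 26863 - (-200 + 2*(-1 + 14)**2 + 96*(-1 + 14)) = 26863 - (-200 + 2*13**2 + 96*13) = 26863 - (-200 + 2*169 + 1248) = 26863 - (-200 + 338 + 1248) = 26863 - 1*1386 = 26863 - 1386 = 25477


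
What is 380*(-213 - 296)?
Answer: -193420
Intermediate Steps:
380*(-213 - 296) = 380*(-509) = -193420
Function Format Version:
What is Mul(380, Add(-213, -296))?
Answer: -193420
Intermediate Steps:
Mul(380, Add(-213, -296)) = Mul(380, -509) = -193420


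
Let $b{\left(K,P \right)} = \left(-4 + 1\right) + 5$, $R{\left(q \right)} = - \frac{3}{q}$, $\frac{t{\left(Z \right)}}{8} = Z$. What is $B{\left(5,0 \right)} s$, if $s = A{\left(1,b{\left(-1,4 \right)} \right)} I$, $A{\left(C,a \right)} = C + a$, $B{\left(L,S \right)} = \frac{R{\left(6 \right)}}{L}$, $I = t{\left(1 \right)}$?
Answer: $- \frac{12}{5} \approx -2.4$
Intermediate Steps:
$t{\left(Z \right)} = 8 Z$
$I = 8$ ($I = 8 \cdot 1 = 8$)
$B{\left(L,S \right)} = - \frac{1}{2 L}$ ($B{\left(L,S \right)} = \frac{\left(-3\right) \frac{1}{6}}{L} = - \frac{1}{2 L}$)
$b{\left(K,P \right)} = 2$ ($b{\left(K,P \right)} = -3 + 5 = 2$)
$s = 24$ ($s = \left(1 + 2\right) 8 = 3 \cdot 8 = 24$)
$B{\left(5,0 \right)} s = - \frac{1}{2 \cdot 5} \cdot 24 = \left(- \frac{1}{2}\right) \frac{1}{5} \cdot 24 = \left(- \frac{1}{10}\right) 24 = - \frac{12}{5}$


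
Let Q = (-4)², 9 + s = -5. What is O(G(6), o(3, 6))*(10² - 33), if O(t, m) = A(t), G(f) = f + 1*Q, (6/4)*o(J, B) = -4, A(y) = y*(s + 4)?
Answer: -14740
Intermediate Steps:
s = -14 (s = -9 - 5 = -14)
A(y) = -10*y (A(y) = y*(-14 + 4) = y*(-10) = -10*y)
o(J, B) = -8/3 (o(J, B) = (⅔)*(-4) = -8/3)
Q = 16
G(f) = 16 + f (G(f) = f + 1*16 = f + 16 = 16 + f)
O(t, m) = -10*t
O(G(6), o(3, 6))*(10² - 33) = (-10*(16 + 6))*(10² - 33) = (-10*22)*(100 - 33) = -220*67 = -14740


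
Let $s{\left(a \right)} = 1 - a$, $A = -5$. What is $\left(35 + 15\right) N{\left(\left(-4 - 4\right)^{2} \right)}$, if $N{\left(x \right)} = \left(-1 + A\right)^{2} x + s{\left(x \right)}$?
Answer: $112050$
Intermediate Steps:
$N{\left(x \right)} = 1 + 35 x$ ($N{\left(x \right)} = \left(-1 - 5\right)^{2} x - \left(-1 + x\right) = \left(-6\right)^{2} x - \left(-1 + x\right) = 36 x - \left(-1 + x\right) = 1 + 35 x$)
$\left(35 + 15\right) N{\left(\left(-4 - 4\right)^{2} \right)} = \left(35 + 15\right) \left(1 + 35 \left(-4 - 4\right)^{2}\right) = 50 \left(1 + 35 \left(-8\right)^{2}\right) = 50 \left(1 + 35 \cdot 64\right) = 50 \left(1 + 2240\right) = 50 \cdot 2241 = 112050$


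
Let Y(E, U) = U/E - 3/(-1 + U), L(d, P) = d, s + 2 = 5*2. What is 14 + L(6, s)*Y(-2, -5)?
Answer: 32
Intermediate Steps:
s = 8 (s = -2 + 5*2 = -2 + 10 = 8)
Y(E, U) = -3/(-1 + U) + U/E
14 + L(6, s)*Y(-2, -5) = 14 + 6*(((-5)**2 - 1*(-5) - 3*(-2))/((-2)*(-1 - 5))) = 14 + 6*(-1/2*(25 + 5 + 6)/(-6)) = 14 + 6*(-1/2*(-1/6)*36) = 14 + 6*3 = 14 + 18 = 32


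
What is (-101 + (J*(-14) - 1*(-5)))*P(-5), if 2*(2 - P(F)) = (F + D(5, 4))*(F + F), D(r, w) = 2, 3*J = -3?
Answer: 1066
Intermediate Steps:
J = -1 (J = (1/3)*(-3) = -1)
P(F) = 2 - F*(2 + F) (P(F) = 2 - (F + 2)*(F + F)/2 = 2 - (2 + F)*2*F/2 = 2 - F*(2 + F))
(-101 + (J*(-14) - 1*(-5)))*P(-5) = (-101 + (-1*(-14) - 1*(-5)))*(2 - 1*(-5)**2 - 2*(-5)) = (-101 + (14 + 5))*(2 - 1*25 + 10) = (-101 + 19)*(2 - 25 + 10) = -82*(-13) = 1066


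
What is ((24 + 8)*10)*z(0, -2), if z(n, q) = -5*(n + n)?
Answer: 0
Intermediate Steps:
z(n, q) = -10*n
((24 + 8)*10)*z(0, -2) = ((24 + 8)*10)*(-10*0) = (32*10)*0 = 320*0 = 0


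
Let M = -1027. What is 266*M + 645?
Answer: -272537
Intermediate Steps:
266*M + 645 = 266*(-1027) + 645 = -273182 + 645 = -272537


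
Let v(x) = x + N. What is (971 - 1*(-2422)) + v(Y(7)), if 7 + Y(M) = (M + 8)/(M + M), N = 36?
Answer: 47923/14 ≈ 3423.1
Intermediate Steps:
Y(M) = -7 + (8 + M)/(2*M) (Y(M) = -7 + (M + 8)/(M + M) = -7 + (8 + M)/((2*M)) = -7 + (8 + M)*(1/(2*M)) = -7 + (8 + M)/(2*M))
v(x) = 36 + x (v(x) = x + 36 = 36 + x)
(971 - 1*(-2422)) + v(Y(7)) = (971 - 1*(-2422)) + (36 + (-13/2 + 4/7)) = (971 + 2422) + (36 + (-13/2 + 4*(⅐))) = 3393 + (36 + (-13/2 + 4/7)) = 3393 + (36 - 83/14) = 3393 + 421/14 = 47923/14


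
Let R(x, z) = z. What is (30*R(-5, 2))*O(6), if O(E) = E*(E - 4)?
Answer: 720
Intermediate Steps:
O(E) = E*(-4 + E)
(30*R(-5, 2))*O(6) = (30*2)*(6*(-4 + 6)) = 60*(6*2) = 60*12 = 720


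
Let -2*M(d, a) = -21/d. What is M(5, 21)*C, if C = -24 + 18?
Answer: -63/5 ≈ -12.600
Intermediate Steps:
C = -6
M(d, a) = 21/(2*d) (M(d, a) = -(-21)/(2*d) = 21/(2*d))
M(5, 21)*C = ((21/2)/5)*(-6) = ((21/2)*(⅕))*(-6) = (21/10)*(-6) = -63/5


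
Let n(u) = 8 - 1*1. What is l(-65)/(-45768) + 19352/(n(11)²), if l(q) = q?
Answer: 885705521/2242632 ≈ 394.94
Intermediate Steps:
n(u) = 7 (n(u) = 8 - 1 = 7)
l(-65)/(-45768) + 19352/(n(11)²) = -65/(-45768) + 19352/(7²) = -65*(-1/45768) + 19352/49 = 65/45768 + 19352*(1/49) = 65/45768 + 19352/49 = 885705521/2242632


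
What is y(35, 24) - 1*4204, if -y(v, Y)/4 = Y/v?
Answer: -147236/35 ≈ -4206.7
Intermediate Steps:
y(v, Y) = -4*Y/v
y(35, 24) - 1*4204 = -4*24/35 - 1*4204 = -4*24*1/35 - 4204 = -96/35 - 4204 = -147236/35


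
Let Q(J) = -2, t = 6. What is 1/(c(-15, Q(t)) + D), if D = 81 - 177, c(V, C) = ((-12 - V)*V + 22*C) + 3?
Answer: -1/182 ≈ -0.0054945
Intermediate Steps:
c(V, C) = 3 + 22*C + V*(-12 - V) (c(V, C) = (V*(-12 - V) + 22*C) + 3 = (22*C + V*(-12 - V)) + 3 = 3 + 22*C + V*(-12 - V))
D = -96
1/(c(-15, Q(t)) + D) = 1/((3 - 1*(-15)**2 - 12*(-15) + 22*(-2)) - 96) = 1/((3 - 1*225 + 180 - 44) - 96) = 1/((3 - 225 + 180 - 44) - 96) = 1/(-86 - 96) = 1/(-182) = -1/182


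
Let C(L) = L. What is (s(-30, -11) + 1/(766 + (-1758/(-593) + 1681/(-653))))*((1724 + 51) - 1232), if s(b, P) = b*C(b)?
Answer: 145031003093847/296768555 ≈ 4.8870e+5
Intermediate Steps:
s(b, P) = b**2 (s(b, P) = b*b = b**2)
(s(-30, -11) + 1/(766 + (-1758/(-593) + 1681/(-653))))*((1724 + 51) - 1232) = ((-30)**2 + 1/(766 + (-1758/(-593) + 1681/(-653))))*((1724 + 51) - 1232) = (900 + 1/(766 + (-1758*(-1/593) + 1681*(-1/653))))*(1775 - 1232) = (900 + 1/(766 + (1758/593 - 1681/653)))*543 = (900 + 1/(766 + 151141/387229))*543 = (900 + 1/(296768555/387229))*543 = (900 + 387229/296768555)*543 = (267092086729/296768555)*543 = 145031003093847/296768555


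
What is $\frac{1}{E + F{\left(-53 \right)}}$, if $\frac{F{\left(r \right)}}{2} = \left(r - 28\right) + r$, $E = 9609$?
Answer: $\frac{1}{9341} \approx 0.00010705$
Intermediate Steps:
$F{\left(r \right)} = -56 + 4 r$ ($F{\left(r \right)} = 2 \left(\left(r - 28\right) + r\right) = 2 \left(\left(-28 + r\right) + r\right) = 2 \left(-28 + 2 r\right) = -56 + 4 r$)
$\frac{1}{E + F{\left(-53 \right)}} = \frac{1}{9609 + \left(-56 + 4 \left(-53\right)\right)} = \frac{1}{9609 - 268} = \frac{1}{9341}$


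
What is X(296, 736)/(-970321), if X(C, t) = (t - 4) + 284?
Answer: -1016/970321 ≈ -0.0010471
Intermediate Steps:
X(C, t) = 280 + t (X(C, t) = (-4 + t) + 284 = 280 + t)
X(296, 736)/(-970321) = (280 + 736)/(-970321) = 1016*(-1/970321) = -1016/970321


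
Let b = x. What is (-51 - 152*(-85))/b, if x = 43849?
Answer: 12869/43849 ≈ 0.29348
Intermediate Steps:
b = 43849
(-51 - 152*(-85))/b = (-51 - 152*(-85))/43849 = (-51 + 12920)*(1/43849) = 12869*(1/43849) = 12869/43849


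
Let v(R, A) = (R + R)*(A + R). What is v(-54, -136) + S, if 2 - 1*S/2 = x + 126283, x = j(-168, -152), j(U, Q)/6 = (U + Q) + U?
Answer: -226186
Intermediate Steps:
j(U, Q) = 6*Q + 12*U (j(U, Q) = 6*((U + Q) + U) = 6*((Q + U) + U) = 6*(Q + 2*U) = 6*Q + 12*U)
x = -2928 (x = 6*(-152) + 12*(-168) = -912 - 2016 = -2928)
v(R, A) = 2*R*(A + R) (v(R, A) = (2*R)*(A + R) = 2*R*(A + R))
S = -246706 (S = 4 - 2*(-2928 + 126283) = 4 - 2*123355 = 4 - 246710 = -246706)
v(-54, -136) + S = 2*(-54)*(-136 - 54) - 246706 = 2*(-54)*(-190) - 246706 = 20520 - 246706 = -226186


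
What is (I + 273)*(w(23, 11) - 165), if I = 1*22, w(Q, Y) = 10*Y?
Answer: -16225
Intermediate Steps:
I = 22
(I + 273)*(w(23, 11) - 165) = (22 + 273)*(10*11 - 165) = 295*(110 - 165) = 295*(-55) = -16225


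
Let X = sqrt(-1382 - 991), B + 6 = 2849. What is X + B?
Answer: 2843 + I*sqrt(2373) ≈ 2843.0 + 48.713*I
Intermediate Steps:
B = 2843 (B = -6 + 2849 = 2843)
X = I*sqrt(2373) (X = sqrt(-2373) = I*sqrt(2373) ≈ 48.713*I)
X + B = I*sqrt(2373) + 2843 = 2843 + I*sqrt(2373)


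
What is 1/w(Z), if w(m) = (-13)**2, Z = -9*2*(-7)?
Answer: 1/169 ≈ 0.0059172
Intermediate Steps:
Z = 126 (Z = -18*(-7) = 126)
w(m) = 169
1/w(Z) = 1/169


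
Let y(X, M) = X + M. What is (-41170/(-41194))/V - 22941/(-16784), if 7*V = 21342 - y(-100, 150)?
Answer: 2515806103591/1840161355504 ≈ 1.3672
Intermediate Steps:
y(X, M) = M + X
V = 21292/7 (V = (21342 - (150 - 100))/7 = (21342 - 1*50)/7 = (21342 - 50)/7 = (⅐)*21292 = 21292/7 ≈ 3041.7)
(-41170/(-41194))/V - 22941/(-16784) = (-41170/(-41194))/(21292/7) - 22941/(-16784) = -41170*(-1/41194)*(7/21292) - 22941*(-1/16784) = (20585/20597)*(7/21292) + 22941/16784 = 144095/438551324 + 22941/16784 = 2515806103591/1840161355504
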